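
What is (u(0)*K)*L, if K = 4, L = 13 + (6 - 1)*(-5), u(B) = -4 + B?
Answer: 192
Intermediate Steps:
L = -12 (L = 13 + 5*(-5) = 13 - 25 = -12)
(u(0)*K)*L = ((-4 + 0)*4)*(-12) = -4*4*(-12) = -16*(-12) = 192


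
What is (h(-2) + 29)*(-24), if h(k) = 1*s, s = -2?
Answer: -648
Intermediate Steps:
h(k) = -2 (h(k) = 1*(-2) = -2)
(h(-2) + 29)*(-24) = (-2 + 29)*(-24) = 27*(-24) = -648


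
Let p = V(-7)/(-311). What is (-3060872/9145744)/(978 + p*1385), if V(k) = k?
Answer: -118991399/358802398954 ≈ -0.00033163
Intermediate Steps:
p = 7/311 (p = -7/(-311) = -7*(-1/311) = 7/311 ≈ 0.022508)
(-3060872/9145744)/(978 + p*1385) = (-3060872/9145744)/(978 + (7/311)*1385) = (-3060872*1/9145744)/(978 + 9695/311) = -382609/(1143218*313853/311) = -382609/1143218*311/313853 = -118991399/358802398954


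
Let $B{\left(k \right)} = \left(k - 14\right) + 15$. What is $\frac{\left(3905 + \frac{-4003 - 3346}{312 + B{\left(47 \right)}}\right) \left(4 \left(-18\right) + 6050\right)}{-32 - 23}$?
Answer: $- \frac{4179970039}{9900} \approx -4.2222 \cdot 10^{5}$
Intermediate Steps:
$B{\left(k \right)} = 1 + k$ ($B{\left(k \right)} = \left(-14 + k\right) + 15 = 1 + k$)
$\frac{\left(3905 + \frac{-4003 - 3346}{312 + B{\left(47 \right)}}\right) \left(4 \left(-18\right) + 6050\right)}{-32 - 23} = \frac{\left(3905 + \frac{-4003 - 3346}{312 + \left(1 + 47\right)}\right) \left(4 \left(-18\right) + 6050\right)}{-32 - 23} = \frac{\left(3905 - \frac{7349}{312 + 48}\right) \left(-72 + 6050\right)}{-55} = - \frac{\left(3905 - \frac{7349}{360}\right) 5978}{55} = - \frac{\frac{1398451}{360} \cdot 5978}{55} = \left(- \frac{1}{55}\right) \frac{4179970039}{180} = - \frac{4179970039}{9900}$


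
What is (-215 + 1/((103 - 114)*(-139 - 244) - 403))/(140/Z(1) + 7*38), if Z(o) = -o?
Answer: -819149/480060 ≈ -1.7063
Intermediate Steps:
(-215 + 1/((103 - 114)*(-139 - 244) - 403))/(140/Z(1) + 7*38) = (-215 + 1/((103 - 114)*(-139 - 244) - 403))/(140/((-1*1)) + 7*38) = (-215 + 1/(-11*(-383) - 403))/(140/(-1) + 266) = (-215 + 1/(4213 - 403))/(140*(-1) + 266) = (-215 + 1/3810)/(-140 + 266) = (-215 + 1/3810)/126 = -819149/3810*1/126 = -819149/480060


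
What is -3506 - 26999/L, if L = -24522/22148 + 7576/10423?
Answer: 423204014932/6271397 ≈ 67482.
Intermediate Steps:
L = -6271397/16489186 (L = -24522*1/22148 + 7576*(1/10423) = -12261/11074 + 7576/10423 = -6271397/16489186 ≈ -0.38033)
-3506 - 26999/L = -3506 - 26999/(-6271397/16489186) = -3506 - 26999*(-16489186/6271397) = -3506 + 445191532814/6271397 = 423204014932/6271397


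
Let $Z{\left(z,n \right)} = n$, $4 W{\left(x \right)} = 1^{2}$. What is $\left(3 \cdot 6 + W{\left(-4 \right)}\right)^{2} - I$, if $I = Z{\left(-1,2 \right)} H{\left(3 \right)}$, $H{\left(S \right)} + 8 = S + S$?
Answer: $\frac{5393}{16} \approx 337.06$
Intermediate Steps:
$W{\left(x \right)} = \frac{1}{4}$ ($W{\left(x \right)} = \frac{1^{2}}{4} = \frac{1}{4} \cdot 1 = \frac{1}{4}$)
$H{\left(S \right)} = -8 + 2 S$ ($H{\left(S \right)} = -8 + \left(S + S\right) = -8 + 2 S$)
$I = -4$ ($I = 2 \left(-8 + 2 \cdot 3\right) = 2 \left(-8 + 6\right) = 2 \left(-2\right) = -4$)
$\left(3 \cdot 6 + W{\left(-4 \right)}\right)^{2} - I = \left(3 \cdot 6 + \frac{1}{4}\right)^{2} - -4 = \left(18 + \frac{1}{4}\right)^{2} + 4 = \left(\frac{73}{4}\right)^{2} + 4 = \frac{5329}{16} + 4 = \frac{5393}{16}$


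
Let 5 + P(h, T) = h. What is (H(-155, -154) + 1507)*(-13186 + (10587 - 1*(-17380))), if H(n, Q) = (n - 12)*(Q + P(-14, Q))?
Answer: 449312838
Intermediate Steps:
P(h, T) = -5 + h
H(n, Q) = (-19 + Q)*(-12 + n) (H(n, Q) = (n - 12)*(Q + (-5 - 14)) = (-12 + n)*(Q - 19) = (-12 + n)*(-19 + Q) = (-19 + Q)*(-12 + n))
(H(-155, -154) + 1507)*(-13186 + (10587 - 1*(-17380))) = ((228 - 19*(-155) - 12*(-154) - 154*(-155)) + 1507)*(-13186 + (10587 - 1*(-17380))) = ((228 + 2945 + 1848 + 23870) + 1507)*(-13186 + (10587 + 17380)) = (28891 + 1507)*(-13186 + 27967) = 30398*14781 = 449312838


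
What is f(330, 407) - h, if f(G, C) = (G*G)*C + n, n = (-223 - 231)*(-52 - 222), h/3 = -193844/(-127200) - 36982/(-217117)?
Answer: 102291401233844663/2301440200 ≈ 4.4447e+7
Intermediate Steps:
h = 11697734537/2301440200 (h = 3*(-193844/(-127200) - 36982/(-217117)) = 3*(-193844*(-1/127200) - 36982*(-1/217117)) = 3*(48461/31800 + 36982/217117) = 3*(11697734537/6904320600) = 11697734537/2301440200 ≈ 5.0828)
n = 124396 (n = -454*(-274) = 124396)
f(G, C) = 124396 + C*G**2 (f(G, C) = (G*G)*C + 124396 = G**2*C + 124396 = C*G**2 + 124396 = 124396 + C*G**2)
f(330, 407) - h = (124396 + 407*330**2) - 1*11697734537/2301440200 = (124396 + 407*108900) - 11697734537/2301440200 = (124396 + 44322300) - 11697734537/2301440200 = 44446696 - 11697734537/2301440200 = 102291401233844663/2301440200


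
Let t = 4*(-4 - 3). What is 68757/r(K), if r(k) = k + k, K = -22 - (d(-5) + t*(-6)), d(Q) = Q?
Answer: -68757/370 ≈ -185.83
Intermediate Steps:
t = -28 (t = 4*(-7) = -28)
K = -185 (K = -22 - (-5 - 28*(-6)) = -22 - (-5 + 168) = -22 - 1*163 = -22 - 163 = -185)
r(k) = 2*k
68757/r(K) = 68757/((2*(-185))) = 68757/(-370) = 68757*(-1/370) = -68757/370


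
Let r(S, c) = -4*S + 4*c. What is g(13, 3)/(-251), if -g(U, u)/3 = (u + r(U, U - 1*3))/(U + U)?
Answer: -27/6526 ≈ -0.0041373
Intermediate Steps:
g(U, u) = -3*(-12 + u)/(2*U) (g(U, u) = -3*(u + (-4*U + 4*(U - 1*3)))/(U + U) = -3*(u + (-4*U + 4*(U - 3)))/(2*U) = -3*(u + (-4*U + 4*(-3 + U)))*1/(2*U) = -3*(u + (-4*U + (-12 + 4*U)))*1/(2*U) = -3*(u - 12)*1/(2*U) = -3*(-12 + u)*1/(2*U) = -3*(-12 + u)/(2*U))
g(13, 3)/(-251) = ((3/2)*(12 - 1*3)/13)/(-251) = -3*(12 - 3)/(502*13) = -3*9/(502*13) = -1/251*27/26 = -27/6526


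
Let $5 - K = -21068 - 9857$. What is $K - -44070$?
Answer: $75000$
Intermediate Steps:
$K = 30930$ ($K = 5 - \left(-21068 - 9857\right) = 5 - -30925 = 5 + 30925 = 30930$)
$K - -44070 = 30930 - -44070 = 30930 + 44070 = 75000$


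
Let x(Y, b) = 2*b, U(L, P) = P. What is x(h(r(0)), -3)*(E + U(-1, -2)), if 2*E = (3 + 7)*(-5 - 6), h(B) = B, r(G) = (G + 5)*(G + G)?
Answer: 342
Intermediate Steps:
r(G) = 2*G*(5 + G) (r(G) = (5 + G)*(2*G) = 2*G*(5 + G))
E = -55 (E = ((3 + 7)*(-5 - 6))/2 = (10*(-11))/2 = (½)*(-110) = -55)
x(h(r(0)), -3)*(E + U(-1, -2)) = (2*(-3))*(-55 - 2) = -6*(-57) = 342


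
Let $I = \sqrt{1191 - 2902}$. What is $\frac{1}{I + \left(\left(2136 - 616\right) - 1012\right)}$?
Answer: $\frac{508}{259775} - \frac{i \sqrt{1711}}{259775} \approx 0.0019555 - 0.00015923 i$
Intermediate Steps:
$I = i \sqrt{1711}$ ($I = \sqrt{-1711} = i \sqrt{1711} \approx 41.364 i$)
$\frac{1}{I + \left(\left(2136 - 616\right) - 1012\right)} = \frac{1}{i \sqrt{1711} + \left(\left(2136 - 616\right) - 1012\right)} = \frac{1}{i \sqrt{1711} + \left(1520 - 1012\right)} = \frac{1}{i \sqrt{1711} + 508} = \frac{1}{508 + i \sqrt{1711}}$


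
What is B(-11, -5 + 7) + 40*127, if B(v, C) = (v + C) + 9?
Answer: 5080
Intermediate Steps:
B(v, C) = 9 + C + v (B(v, C) = (C + v) + 9 = 9 + C + v)
B(-11, -5 + 7) + 40*127 = (9 + (-5 + 7) - 11) + 40*127 = (9 + 2 - 11) + 5080 = 0 + 5080 = 5080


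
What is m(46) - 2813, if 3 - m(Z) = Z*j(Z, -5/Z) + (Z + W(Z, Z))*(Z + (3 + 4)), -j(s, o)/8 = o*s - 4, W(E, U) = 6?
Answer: -8878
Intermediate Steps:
j(s, o) = 32 - 8*o*s (j(s, o) = -8*(o*s - 4) = -8*(-4 + o*s) = 32 - 8*o*s)
m(Z) = 3 - 72*Z - (6 + Z)*(7 + Z) (m(Z) = 3 - (Z*(32 - 8*(-5/Z)*Z) + (Z + 6)*(Z + (3 + 4))) = 3 - (Z*(32 + 40) + (6 + Z)*(Z + 7)) = 3 - (Z*72 + (6 + Z)*(7 + Z)) = 3 - (72*Z + (6 + Z)*(7 + Z)) = 3 + (-72*Z - (6 + Z)*(7 + Z)) = 3 - 72*Z - (6 + Z)*(7 + Z))
m(46) - 2813 = (-39 - 1*46² - 85*46) - 2813 = (-39 - 1*2116 - 3910) - 2813 = (-39 - 2116 - 3910) - 2813 = -6065 - 2813 = -8878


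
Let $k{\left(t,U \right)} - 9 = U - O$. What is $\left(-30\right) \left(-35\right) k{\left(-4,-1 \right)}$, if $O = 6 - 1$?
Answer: $3150$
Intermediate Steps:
$O = 5$ ($O = 6 - 1 = 5$)
$k{\left(t,U \right)} = 4 + U$ ($k{\left(t,U \right)} = 9 + \left(U - 5\right) = 9 + \left(-5 + U\right) = 4 + U$)
$\left(-30\right) \left(-35\right) k{\left(-4,-1 \right)} = \left(-30\right) \left(-35\right) \left(4 - 1\right) = 1050 \cdot 3 = 3150$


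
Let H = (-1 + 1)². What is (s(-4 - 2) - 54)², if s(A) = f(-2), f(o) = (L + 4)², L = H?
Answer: 1444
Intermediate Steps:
H = 0 (H = 0² = 0)
L = 0
f(o) = 16 (f(o) = (0 + 4)² = 4² = 16)
s(A) = 16
(s(-4 - 2) - 54)² = (16 - 54)² = (-38)² = 1444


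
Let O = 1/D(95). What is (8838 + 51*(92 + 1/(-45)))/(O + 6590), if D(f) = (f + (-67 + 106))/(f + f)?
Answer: 13596511/6624375 ≈ 2.0525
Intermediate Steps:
D(f) = (39 + f)/(2*f) (D(f) = (f + 39)/((2*f)) = (39 + f)*(1/(2*f)) = (39 + f)/(2*f))
O = 95/67 (O = 1/((½)*(39 + 95)/95) = 1/((½)*(1/95)*134) = 1/(67/95) = 95/67 ≈ 1.4179)
(8838 + 51*(92 + 1/(-45)))/(O + 6590) = (8838 + 51*(92 + 1/(-45)))/(95/67 + 6590) = (8838 + 51*(92 - 1/45))/(441625/67) = (8838 + 51*(4139/45))*(67/441625) = (8838 + 70363/15)*(67/441625) = (202933/15)*(67/441625) = 13596511/6624375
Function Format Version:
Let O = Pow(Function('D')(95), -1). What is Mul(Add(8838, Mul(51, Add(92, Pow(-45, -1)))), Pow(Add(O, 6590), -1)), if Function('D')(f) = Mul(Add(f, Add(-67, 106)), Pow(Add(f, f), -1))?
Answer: Rational(13596511, 6624375) ≈ 2.0525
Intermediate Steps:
Function('D')(f) = Mul(Rational(1, 2), Pow(f, -1), Add(39, f)) (Function('D')(f) = Mul(Add(f, 39), Pow(Mul(2, f), -1)) = Mul(Add(39, f), Mul(Rational(1, 2), Pow(f, -1))) = Mul(Rational(1, 2), Pow(f, -1), Add(39, f)))
O = Rational(95, 67) (O = Pow(Mul(Rational(1, 2), Pow(95, -1), Add(39, 95)), -1) = Pow(Mul(Rational(1, 2), Rational(1, 95), 134), -1) = Pow(Rational(67, 95), -1) = Rational(95, 67) ≈ 1.4179)
Mul(Add(8838, Mul(51, Add(92, Pow(-45, -1)))), Pow(Add(O, 6590), -1)) = Mul(Add(8838, Mul(51, Add(92, Pow(-45, -1)))), Pow(Add(Rational(95, 67), 6590), -1)) = Mul(Add(8838, Mul(51, Add(92, Rational(-1, 45)))), Pow(Rational(441625, 67), -1)) = Mul(Add(8838, Mul(51, Rational(4139, 45))), Rational(67, 441625)) = Mul(Add(8838, Rational(70363, 15)), Rational(67, 441625)) = Mul(Rational(202933, 15), Rational(67, 441625)) = Rational(13596511, 6624375)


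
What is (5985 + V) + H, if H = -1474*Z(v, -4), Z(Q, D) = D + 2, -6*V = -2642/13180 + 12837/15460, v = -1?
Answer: 546057510403/61128840 ≈ 8932.9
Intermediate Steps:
V = -6417317/61128840 (V = -(-2642/13180 + 12837/15460)/6 = -(-2642*1/13180 + 12837*(1/15460))/6 = -(-1321/6590 + 12837/15460)/6 = -⅙*6417317/10188140 = -6417317/61128840 ≈ -0.10498)
Z(Q, D) = 2 + D
H = 2948 (H = -1474*(2 - 4) = -1474*(-2) = 2948)
(5985 + V) + H = (5985 - 6417317/61128840) + 2948 = 365849690083/61128840 + 2948 = 546057510403/61128840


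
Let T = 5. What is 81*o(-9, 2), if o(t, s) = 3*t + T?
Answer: -1782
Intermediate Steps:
o(t, s) = 5 + 3*t (o(t, s) = 3*t + 5 = 5 + 3*t)
81*o(-9, 2) = 81*(5 + 3*(-9)) = 81*(5 - 27) = 81*(-22) = -1782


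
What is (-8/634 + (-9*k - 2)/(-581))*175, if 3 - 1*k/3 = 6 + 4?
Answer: -1540075/26311 ≈ -58.534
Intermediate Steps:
k = -21 (k = 9 - 3*(6 + 4) = 9 - 3*10 = 9 - 30 = -21)
(-8/634 + (-9*k - 2)/(-581))*175 = (-8/634 + (-9*(-21) - 2)/(-581))*175 = (-8*1/634 + (189 - 2)*(-1/581))*175 = (-4/317 + 187*(-1/581))*175 = (-4/317 - 187/581)*175 = -61603/184177*175 = -1540075/26311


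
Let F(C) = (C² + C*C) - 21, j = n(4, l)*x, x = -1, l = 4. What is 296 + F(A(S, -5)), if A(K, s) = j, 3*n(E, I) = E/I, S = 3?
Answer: 2477/9 ≈ 275.22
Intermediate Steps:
n(E, I) = E/(3*I) (n(E, I) = (E/I)/3 = E/(3*I))
j = -⅓ (j = ((⅓)*4/4)*(-1) = ((⅓)*4*(¼))*(-1) = (⅓)*(-1) = -⅓ ≈ -0.33333)
A(K, s) = -⅓
F(C) = -21 + 2*C² (F(C) = (C² + C²) - 21 = 2*C² - 21 = -21 + 2*C²)
296 + F(A(S, -5)) = 296 + (-21 + 2*(-⅓)²) = 296 + (-21 + 2*(⅑)) = 296 + (-21 + 2/9) = 296 - 187/9 = 2477/9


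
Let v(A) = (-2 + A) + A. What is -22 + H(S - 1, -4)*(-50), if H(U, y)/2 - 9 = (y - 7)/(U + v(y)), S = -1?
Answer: -3041/3 ≈ -1013.7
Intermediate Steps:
v(A) = -2 + 2*A
H(U, y) = 18 + 2*(-7 + y)/(-2 + U + 2*y) (H(U, y) = 18 + 2*((y - 7)/(U + (-2 + 2*y))) = 18 + 2*((-7 + y)/(-2 + U + 2*y)) = 18 + 2*(-7 + y)/(-2 + U + 2*y))
-22 + H(S - 1, -4)*(-50) = -22 + (2*(-25 + 9*(-1 - 1) + 19*(-4))/(-2 + (-1 - 1) + 2*(-4)))*(-50) = -22 + (2*(-25 + 9*(-2) - 76)/(-2 - 2 - 8))*(-50) = -22 + (2*(-25 - 18 - 76)/(-12))*(-50) = -22 + (2*(-1/12)*(-119))*(-50) = -22 + (119/6)*(-50) = -22 - 2975/3 = -3041/3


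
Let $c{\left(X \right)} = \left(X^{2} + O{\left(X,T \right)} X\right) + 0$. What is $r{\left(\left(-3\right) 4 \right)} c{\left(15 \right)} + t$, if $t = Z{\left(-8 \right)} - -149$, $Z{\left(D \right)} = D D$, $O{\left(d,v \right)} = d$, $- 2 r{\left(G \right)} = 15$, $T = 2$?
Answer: $-3162$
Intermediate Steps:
$r{\left(G \right)} = - \frac{15}{2}$ ($r{\left(G \right)} = \left(- \frac{1}{2}\right) 15 = - \frac{15}{2}$)
$Z{\left(D \right)} = D^{2}$
$c{\left(X \right)} = 2 X^{2}$ ($c{\left(X \right)} = \left(X^{2} + X X\right) + 0 = \left(X^{2} + X^{2}\right) + 0 = 2 X^{2} + 0 = 2 X^{2}$)
$t = 213$ ($t = \left(-8\right)^{2} - -149 = 64 + 149 = 213$)
$r{\left(\left(-3\right) 4 \right)} c{\left(15 \right)} + t = - \frac{15 \cdot 2 \cdot 15^{2}}{2} + 213 = - \frac{15 \cdot 2 \cdot 225}{2} + 213 = \left(- \frac{15}{2}\right) 450 + 213 = -3375 + 213 = -3162$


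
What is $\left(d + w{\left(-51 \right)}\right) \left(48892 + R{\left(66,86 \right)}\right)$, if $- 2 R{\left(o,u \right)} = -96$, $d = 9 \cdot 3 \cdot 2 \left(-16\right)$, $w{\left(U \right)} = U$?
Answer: $-44780100$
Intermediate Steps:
$d = -864$ ($d = 9 \cdot 6 \left(-16\right) = 54 \left(-16\right) = -864$)
$R{\left(o,u \right)} = 48$ ($R{\left(o,u \right)} = \left(- \frac{1}{2}\right) \left(-96\right) = 48$)
$\left(d + w{\left(-51 \right)}\right) \left(48892 + R{\left(66,86 \right)}\right) = \left(-864 - 51\right) \left(48892 + 48\right) = \left(-915\right) 48940 = -44780100$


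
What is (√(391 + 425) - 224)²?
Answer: 50992 - 1792*√51 ≈ 38195.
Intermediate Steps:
(√(391 + 425) - 224)² = (√816 - 224)² = (4*√51 - 224)² = (-224 + 4*√51)²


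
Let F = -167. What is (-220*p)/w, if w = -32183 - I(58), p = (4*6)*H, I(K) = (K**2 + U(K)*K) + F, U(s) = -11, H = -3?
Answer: -7920/17371 ≈ -0.45593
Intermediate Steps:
I(K) = -167 + K**2 - 11*K (I(K) = (K**2 - 11*K) - 167 = -167 + K**2 - 11*K)
p = -72 (p = (4*6)*(-3) = 24*(-3) = -72)
w = -34742 (w = -32183 - (-167 + 58**2 - 11*58) = -32183 - (-167 + 3364 - 638) = -32183 - 1*2559 = -32183 - 2559 = -34742)
(-220*p)/w = -220*(-72)/(-34742) = 15840*(-1/34742) = -7920/17371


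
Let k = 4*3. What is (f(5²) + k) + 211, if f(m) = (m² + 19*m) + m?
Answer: 1348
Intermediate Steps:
k = 12
f(m) = m² + 20*m
(f(5²) + k) + 211 = (5²*(20 + 5²) + 12) + 211 = (25*(20 + 25) + 12) + 211 = (25*45 + 12) + 211 = (1125 + 12) + 211 = 1137 + 211 = 1348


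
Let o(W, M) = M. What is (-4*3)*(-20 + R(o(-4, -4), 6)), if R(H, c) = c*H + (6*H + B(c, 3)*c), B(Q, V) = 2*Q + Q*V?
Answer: -1344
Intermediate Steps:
R(H, c) = 5*c² + 6*H + H*c (R(H, c) = c*H + (6*H + (c*(2 + 3))*c) = H*c + (6*H + (c*5)*c) = H*c + (6*H + (5*c)*c) = H*c + (6*H + 5*c²) = H*c + (5*c² + 6*H) = 5*c² + 6*H + H*c)
(-4*3)*(-20 + R(o(-4, -4), 6)) = (-4*3)*(-20 + (5*6² + 6*(-4) - 4*6)) = -12*(-20 + (5*36 - 24 - 24)) = -12*(-20 + (180 - 24 - 24)) = -12*(-20 + 132) = -12*112 = -1344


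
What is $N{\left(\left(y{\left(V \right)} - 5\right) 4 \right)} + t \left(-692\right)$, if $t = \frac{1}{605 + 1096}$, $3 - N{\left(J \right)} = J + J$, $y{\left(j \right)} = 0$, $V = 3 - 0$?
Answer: $\frac{72451}{1701} \approx 42.593$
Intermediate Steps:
$V = 3$ ($V = 3 + 0 = 3$)
$N{\left(J \right)} = 3 - 2 J$ ($N{\left(J \right)} = 3 - \left(J + J\right) = 3 - 2 J$)
$t = \frac{1}{1701} \approx 0.00058789$
$N{\left(\left(y{\left(V \right)} - 5\right) 4 \right)} + t \left(-692\right) = \left(3 - 2 \left(0 - 5\right) 4\right) + \frac{1}{1701} \left(-692\right) = \left(3 - 2 \left(\left(-5\right) 4\right)\right) - \frac{692}{1701} = \left(3 - -40\right) - \frac{692}{1701} = \left(3 + 40\right) - \frac{692}{1701} = 43 - \frac{692}{1701} = \frac{72451}{1701}$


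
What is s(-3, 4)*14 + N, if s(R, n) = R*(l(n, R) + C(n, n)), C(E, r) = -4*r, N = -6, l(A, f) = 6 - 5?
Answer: 624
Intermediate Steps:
l(A, f) = 1
s(R, n) = R*(1 - 4*n)
s(-3, 4)*14 + N = -3*(1 - 4*4)*14 - 6 = -3*(1 - 16)*14 - 6 = -3*(-15)*14 - 6 = 45*14 - 6 = 630 - 6 = 624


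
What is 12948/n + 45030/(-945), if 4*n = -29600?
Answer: -5757631/116550 ≈ -49.401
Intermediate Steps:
n = -7400 (n = (¼)*(-29600) = -7400)
12948/n + 45030/(-945) = 12948/(-7400) + 45030/(-945) = 12948*(-1/7400) + 45030*(-1/945) = -3237/1850 - 3002/63 = -5757631/116550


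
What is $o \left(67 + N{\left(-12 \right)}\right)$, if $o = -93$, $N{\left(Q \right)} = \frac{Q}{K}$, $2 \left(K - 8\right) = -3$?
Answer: $- \frac{78771}{13} \approx -6059.3$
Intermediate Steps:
$K = \frac{13}{2}$ ($K = 8 + \frac{1}{2} \left(-3\right) = 8 - \frac{3}{2} = \frac{13}{2} \approx 6.5$)
$N{\left(Q \right)} = \frac{2 Q}{13}$ ($N{\left(Q \right)} = \frac{Q}{\frac{13}{2}} = Q \frac{2}{13} = \frac{2 Q}{13}$)
$o \left(67 + N{\left(-12 \right)}\right) = - 93 \left(67 + \frac{2}{13} \left(-12\right)\right) = - 93 \left(67 - \frac{24}{13}\right) = \left(-93\right) \frac{847}{13} = - \frac{78771}{13}$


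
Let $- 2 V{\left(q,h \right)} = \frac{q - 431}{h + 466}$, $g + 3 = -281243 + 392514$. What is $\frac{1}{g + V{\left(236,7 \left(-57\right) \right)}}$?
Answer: $\frac{134}{14910107} \approx 8.9872 \cdot 10^{-6}$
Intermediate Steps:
$g = 111268$ ($g = -3 + \left(-281243 + 392514\right) = -3 + 111271 = 111268$)
$V{\left(q,h \right)} = - \frac{-431 + q}{2 \left(466 + h\right)}$ ($V{\left(q,h \right)} = - \frac{\left(q - 431\right) \frac{1}{h + 466}}{2} = - \frac{\left(-431 + q\right) \frac{1}{466 + h}}{2} = - \frac{\frac{1}{466 + h} \left(-431 + q\right)}{2} = - \frac{-431 + q}{2 \left(466 + h\right)}$)
$\frac{1}{g + V{\left(236,7 \left(-57\right) \right)}} = \frac{1}{111268 + \frac{431 - 236}{2 \left(466 + 7 \left(-57\right)\right)}} = \frac{1}{111268 + \frac{431 - 236}{2 \left(466 - 399\right)}} = \frac{1}{111268 + \frac{1}{2} \cdot \frac{1}{67} \cdot 195} = \frac{1}{111268 + \frac{195}{134}} = \frac{1}{\frac{14910107}{134}} = \frac{134}{14910107}$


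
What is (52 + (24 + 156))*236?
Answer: 54752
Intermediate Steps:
(52 + (24 + 156))*236 = (52 + 180)*236 = 232*236 = 54752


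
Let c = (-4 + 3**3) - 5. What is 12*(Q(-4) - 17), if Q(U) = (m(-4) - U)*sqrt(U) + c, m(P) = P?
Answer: 12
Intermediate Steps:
c = 18 (c = (-4 + 27) - 5 = 23 - 5 = 18)
Q(U) = 18 + sqrt(U)*(-4 - U) (Q(U) = (-4 - U)*sqrt(U) + 18 = sqrt(U)*(-4 - U) + 18 = 18 + sqrt(U)*(-4 - U))
12*(Q(-4) - 17) = 12*((18 - (-4)**(3/2) - 8*I) - 17) = 12*((18 - (-8)*I - 8*I) - 17) = 12*((18 + 8*I - 8*I) - 17) = 12*(18 - 17) = 12*1 = 12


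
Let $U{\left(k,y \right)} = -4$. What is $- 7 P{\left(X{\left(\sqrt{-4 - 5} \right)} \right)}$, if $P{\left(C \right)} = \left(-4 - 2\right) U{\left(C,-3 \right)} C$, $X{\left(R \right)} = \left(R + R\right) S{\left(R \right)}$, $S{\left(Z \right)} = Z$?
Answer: $3024$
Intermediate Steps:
$X{\left(R \right)} = 2 R^{2}$ ($X{\left(R \right)} = \left(R + R\right) R = 2 R R = 2 R^{2}$)
$P{\left(C \right)} = 24 C$ ($P{\left(C \right)} = \left(-4 - 2\right) \left(- 4 C\right) = - 6 \left(- 4 C\right) = 24 C$)
$- 7 P{\left(X{\left(\sqrt{-4 - 5} \right)} \right)} = - 7 \cdot 24 \cdot 2 \left(\sqrt{-4 - 5}\right)^{2} = - 7 \cdot 24 \cdot 2 \left(\sqrt{-9}\right)^{2} = - 7 \cdot 24 \cdot 2 \left(3 i\right)^{2} = - 7 \cdot 24 \cdot 2 \left(-9\right) = - 7 \cdot 24 \left(-18\right) = \left(-7\right) \left(-432\right) = 3024$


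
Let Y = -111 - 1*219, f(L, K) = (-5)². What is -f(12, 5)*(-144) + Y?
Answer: 3270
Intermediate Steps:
f(L, K) = 25
Y = -330 (Y = -111 - 219 = -330)
-f(12, 5)*(-144) + Y = -1*25*(-144) - 330 = -25*(-144) - 330 = 3600 - 330 = 3270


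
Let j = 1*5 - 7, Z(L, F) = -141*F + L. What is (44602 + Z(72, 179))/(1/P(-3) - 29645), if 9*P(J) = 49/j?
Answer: -952315/1452623 ≈ -0.65558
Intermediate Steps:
Z(L, F) = L - 141*F
j = -2 (j = 5 - 7 = -2)
P(J) = -49/18 (P(J) = (49/(-2))/9 = (49*(-½))/9 = (⅑)*(-49/2) = -49/18)
(44602 + Z(72, 179))/(1/P(-3) - 29645) = (44602 + (72 - 141*179))/(1/(-49/18) - 29645) = (44602 + (72 - 25239))/(-18/49 - 29645) = (44602 - 25167)/(-1452623/49) = 19435*(-49/1452623) = -952315/1452623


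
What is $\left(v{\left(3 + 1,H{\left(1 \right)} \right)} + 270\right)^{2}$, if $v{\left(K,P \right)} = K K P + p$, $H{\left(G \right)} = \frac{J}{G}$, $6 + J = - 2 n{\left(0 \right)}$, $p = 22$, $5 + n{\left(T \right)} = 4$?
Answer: $51984$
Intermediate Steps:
$n{\left(T \right)} = -1$ ($n{\left(T \right)} = -5 + 4 = -1$)
$J = -4$ ($J = -6 - -2 = -6 + 2 = -4$)
$H{\left(G \right)} = - \frac{4}{G}$
$v{\left(K,P \right)} = 22 + P K^{2}$ ($v{\left(K,P \right)} = K K P + 22 = K^{2} P + 22 = P K^{2} + 22 = 22 + P K^{2}$)
$\left(v{\left(3 + 1,H{\left(1 \right)} \right)} + 270\right)^{2} = \left(\left(22 + - \frac{4}{1} \left(3 + 1\right)^{2}\right) + 270\right)^{2} = \left(\left(22 + \left(-4\right) 1 \cdot 4^{2}\right) + 270\right)^{2} = \left(\left(22 - 64\right) + 270\right)^{2} = \left(-42 + 270\right)^{2} = 228^{2} = 51984$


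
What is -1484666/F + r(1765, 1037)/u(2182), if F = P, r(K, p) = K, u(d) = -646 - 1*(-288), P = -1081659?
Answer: -1377617707/387233922 ≈ -3.5576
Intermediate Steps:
u(d) = -358 (u(d) = -646 + 288 = -358)
F = -1081659
-1484666/F + r(1765, 1037)/u(2182) = -1484666/(-1081659) + 1765/(-358) = -1484666*(-1/1081659) + 1765*(-1/358) = 1484666/1081659 - 1765/358 = -1377617707/387233922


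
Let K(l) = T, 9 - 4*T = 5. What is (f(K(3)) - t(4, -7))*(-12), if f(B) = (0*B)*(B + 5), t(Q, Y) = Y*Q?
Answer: -336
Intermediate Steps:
T = 1 (T = 9/4 - ¼*5 = 9/4 - 5/4 = 1)
t(Q, Y) = Q*Y
K(l) = 1
f(B) = 0 (f(B) = 0*(5 + B) = 0)
(f(K(3)) - t(4, -7))*(-12) = (0 - 4*(-7))*(-12) = (0 - 1*(-28))*(-12) = (0 + 28)*(-12) = 28*(-12) = -336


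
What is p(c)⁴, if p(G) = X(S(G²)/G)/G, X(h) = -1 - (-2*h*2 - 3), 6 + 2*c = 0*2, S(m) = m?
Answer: 10000/81 ≈ 123.46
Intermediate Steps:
c = -3 (c = -3 + (0*2)/2 = -3 + (½)*0 = -3 + 0 = -3)
X(h) = 2 + 4*h (X(h) = -1 - (-4*h - 3) = -1 - (-3 - 4*h) = -1 + (3 + 4*h) = 2 + 4*h)
p(G) = (2 + 4*G)/G (p(G) = (2 + 4*(G²/G))/G = (2 + 4*G)/G)
p(c)⁴ = (4 + 2/(-3))⁴ = (4 + 2*(-⅓))⁴ = (4 - ⅔)⁴ = (10/3)⁴ = 10000/81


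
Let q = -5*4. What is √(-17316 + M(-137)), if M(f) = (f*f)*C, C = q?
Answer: 2*I*√98174 ≈ 626.65*I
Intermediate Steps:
q = -20
C = -20
M(f) = -20*f² (M(f) = (f*f)*(-20) = f²*(-20) = -20*f²)
√(-17316 + M(-137)) = √(-17316 - 20*(-137)²) = √(-17316 - 20*18769) = √(-17316 - 375380) = √(-392696) = 2*I*√98174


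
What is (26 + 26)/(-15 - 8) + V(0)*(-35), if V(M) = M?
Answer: -52/23 ≈ -2.2609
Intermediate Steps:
(26 + 26)/(-15 - 8) + V(0)*(-35) = (26 + 26)/(-15 - 8) + 0*(-35) = 52/(-23) + 0 = 52*(-1/23) + 0 = -52/23 + 0 = -52/23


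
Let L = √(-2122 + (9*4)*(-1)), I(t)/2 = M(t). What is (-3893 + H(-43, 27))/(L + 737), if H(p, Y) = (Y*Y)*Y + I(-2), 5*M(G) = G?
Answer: 58183202/2726635 - 78946*I*√2158/2726635 ≈ 21.339 - 1.345*I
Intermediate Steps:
M(G) = G/5
I(t) = 2*t/5 (I(t) = 2*(t/5) = 2*t/5)
H(p, Y) = -⅘ + Y³ (H(p, Y) = (Y*Y)*Y + (⅖)*(-2) = Y²*Y - ⅘ = Y³ - ⅘ = -⅘ + Y³)
L = I*√2158 (L = √(-2122 + 36*(-1)) = √(-2122 - 36) = √(-2158) = I*√2158 ≈ 46.454*I)
(-3893 + H(-43, 27))/(L + 737) = (-3893 + (-⅘ + 27³))/(I*√2158 + 737) = (-3893 + (-⅘ + 19683))/(737 + I*√2158) = (-3893 + 98411/5)/(737 + I*√2158) = 78946/(5*(737 + I*√2158))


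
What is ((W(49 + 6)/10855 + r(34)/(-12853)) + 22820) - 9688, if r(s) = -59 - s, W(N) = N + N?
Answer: 366434013585/27903863 ≈ 13132.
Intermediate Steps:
W(N) = 2*N
((W(49 + 6)/10855 + r(34)/(-12853)) + 22820) - 9688 = (((2*(49 + 6))/10855 + (-59 - 1*34)/(-12853)) + 22820) - 9688 = (((2*55)*(1/10855) + (-59 - 34)*(-1/12853)) + 22820) - 9688 = ((110*(1/10855) - 93*(-1/12853)) + 22820) - 9688 = ((22/2171 + 93/12853) + 22820) - 9688 = (484669/27903863 + 22820) - 9688 = 636766638329/27903863 - 9688 = 366434013585/27903863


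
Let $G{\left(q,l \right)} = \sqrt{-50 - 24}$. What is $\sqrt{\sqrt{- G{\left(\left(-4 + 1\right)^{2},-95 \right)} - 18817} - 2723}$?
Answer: $\sqrt{-2723 + \sqrt{-18817 - i \sqrt{74}}} \approx 1.314 - 52.199 i$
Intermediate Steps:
$G{\left(q,l \right)} = i \sqrt{74}$ ($G{\left(q,l \right)} = \sqrt{-74} = i \sqrt{74}$)
$\sqrt{\sqrt{- G{\left(\left(-4 + 1\right)^{2},-95 \right)} - 18817} - 2723} = \sqrt{\sqrt{- i \sqrt{74} - 18817} - 2723} = \sqrt{\sqrt{-18817 - i \sqrt{74}} - 2723} = \sqrt{-2723 + \sqrt{-18817 - i \sqrt{74}}}$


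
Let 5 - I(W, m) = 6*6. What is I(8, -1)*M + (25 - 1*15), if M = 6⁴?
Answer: -40166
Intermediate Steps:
I(W, m) = -31 (I(W, m) = 5 - 6*6 = 5 - 1*36 = 5 - 36 = -31)
M = 1296
I(8, -1)*M + (25 - 1*15) = -31*1296 + (25 - 1*15) = -40176 + (25 - 15) = -40176 + 10 = -40166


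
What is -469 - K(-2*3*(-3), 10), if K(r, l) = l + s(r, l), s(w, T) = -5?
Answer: -474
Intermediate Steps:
K(r, l) = -5 + l (K(r, l) = l - 5 = -5 + l)
-469 - K(-2*3*(-3), 10) = -469 - (-5 + 10) = -469 - 1*5 = -469 - 5 = -474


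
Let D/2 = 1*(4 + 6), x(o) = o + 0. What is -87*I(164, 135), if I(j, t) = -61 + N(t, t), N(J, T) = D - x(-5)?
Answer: 3132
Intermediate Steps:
x(o) = o
D = 20 (D = 2*(1*(4 + 6)) = 2*(1*10) = 2*10 = 20)
N(J, T) = 25 (N(J, T) = 20 - 1*(-5) = 20 + 5 = 25)
I(j, t) = -36 (I(j, t) = -61 + 25 = -36)
-87*I(164, 135) = -87*(-36) = 3132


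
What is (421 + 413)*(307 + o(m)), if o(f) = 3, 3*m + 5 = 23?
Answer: 258540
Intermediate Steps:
m = 6 (m = -5/3 + (1/3)*23 = -5/3 + 23/3 = 6)
(421 + 413)*(307 + o(m)) = (421 + 413)*(307 + 3) = 834*310 = 258540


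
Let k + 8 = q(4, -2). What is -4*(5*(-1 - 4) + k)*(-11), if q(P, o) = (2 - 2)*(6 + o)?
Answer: -1452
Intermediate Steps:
q(P, o) = 0 (q(P, o) = 0*(6 + o) = 0)
k = -8 (k = -8 + 0 = -8)
-4*(5*(-1 - 4) + k)*(-11) = -4*(5*(-1 - 4) - 8)*(-11) = -4*(5*(-5) - 8)*(-11) = -4*(-25 - 8)*(-11) = -4*(-33)*(-11) = 132*(-11) = -1452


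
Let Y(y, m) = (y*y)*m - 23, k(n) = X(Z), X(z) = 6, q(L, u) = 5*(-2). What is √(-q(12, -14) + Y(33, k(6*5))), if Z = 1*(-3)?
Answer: √6521 ≈ 80.753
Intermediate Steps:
q(L, u) = -10
Z = -3
k(n) = 6
Y(y, m) = -23 + m*y² (Y(y, m) = y²*m - 23 = m*y² - 23 = -23 + m*y²)
√(-q(12, -14) + Y(33, k(6*5))) = √(-1*(-10) + (-23 + 6*33²)) = √(10 + (-23 + 6*1089)) = √(10 + (-23 + 6534)) = √(10 + 6511) = √6521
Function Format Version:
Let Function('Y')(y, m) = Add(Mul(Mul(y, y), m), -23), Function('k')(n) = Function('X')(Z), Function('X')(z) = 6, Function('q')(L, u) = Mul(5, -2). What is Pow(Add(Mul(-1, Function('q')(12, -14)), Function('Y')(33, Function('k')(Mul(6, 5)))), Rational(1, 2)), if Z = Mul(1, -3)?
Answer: Pow(6521, Rational(1, 2)) ≈ 80.753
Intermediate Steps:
Function('q')(L, u) = -10
Z = -3
Function('k')(n) = 6
Function('Y')(y, m) = Add(-23, Mul(m, Pow(y, 2))) (Function('Y')(y, m) = Add(Mul(Pow(y, 2), m), -23) = Add(Mul(m, Pow(y, 2)), -23) = Add(-23, Mul(m, Pow(y, 2))))
Pow(Add(Mul(-1, Function('q')(12, -14)), Function('Y')(33, Function('k')(Mul(6, 5)))), Rational(1, 2)) = Pow(Add(Mul(-1, -10), Add(-23, Mul(6, Pow(33, 2)))), Rational(1, 2)) = Pow(Add(10, Add(-23, Mul(6, 1089))), Rational(1, 2)) = Pow(Add(10, Add(-23, 6534)), Rational(1, 2)) = Pow(Add(10, 6511), Rational(1, 2)) = Pow(6521, Rational(1, 2))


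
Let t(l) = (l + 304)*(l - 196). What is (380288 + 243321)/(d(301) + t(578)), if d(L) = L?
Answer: 89087/48175 ≈ 1.8492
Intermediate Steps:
t(l) = (-196 + l)*(304 + l) (t(l) = (304 + l)*(-196 + l) = (-196 + l)*(304 + l))
(380288 + 243321)/(d(301) + t(578)) = (380288 + 243321)/(301 + (-59584 + 578² + 108*578)) = 623609/(301 + (-59584 + 334084 + 62424)) = 623609/(301 + 336924) = 623609/337225 = 623609*(1/337225) = 89087/48175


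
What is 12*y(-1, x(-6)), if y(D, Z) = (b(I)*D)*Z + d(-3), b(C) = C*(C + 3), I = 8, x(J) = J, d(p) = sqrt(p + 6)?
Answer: 6336 + 12*sqrt(3) ≈ 6356.8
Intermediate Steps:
d(p) = sqrt(6 + p)
b(C) = C*(3 + C)
y(D, Z) = sqrt(3) + 88*D*Z (y(D, Z) = ((8*(3 + 8))*D)*Z + sqrt(6 - 3) = ((8*11)*D)*Z + sqrt(3) = (88*D)*Z + sqrt(3) = 88*D*Z + sqrt(3) = sqrt(3) + 88*D*Z)
12*y(-1, x(-6)) = 12*(sqrt(3) + 88*(-1)*(-6)) = 12*(sqrt(3) + 528) = 12*(528 + sqrt(3)) = 6336 + 12*sqrt(3)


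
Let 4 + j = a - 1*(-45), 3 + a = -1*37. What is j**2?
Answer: 1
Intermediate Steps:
a = -40 (a = -3 - 1*37 = -3 - 37 = -40)
j = 1 (j = -4 + (-40 - 1*(-45)) = -4 + (-40 + 45) = -4 + 5 = 1)
j**2 = 1**2 = 1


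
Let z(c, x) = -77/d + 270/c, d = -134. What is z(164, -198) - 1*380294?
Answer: -1044661517/2747 ≈ -3.8029e+5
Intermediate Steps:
z(c, x) = 77/134 + 270/c (z(c, x) = -77/(-134) + 270/c = -77*(-1/134) + 270/c = 77/134 + 270/c)
z(164, -198) - 1*380294 = (77/134 + 270/164) - 1*380294 = (77/134 + 270*(1/164)) - 380294 = (77/134 + 135/82) - 380294 = 6101/2747 - 380294 = -1044661517/2747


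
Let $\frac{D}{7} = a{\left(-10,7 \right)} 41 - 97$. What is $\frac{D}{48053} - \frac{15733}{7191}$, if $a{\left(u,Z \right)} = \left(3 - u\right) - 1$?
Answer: $- \frac{736134734}{345549123} \approx -2.1303$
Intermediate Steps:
$a{\left(u,Z \right)} = 2 - u$
$D = 2765$ ($D = 7 \left(\left(2 - -10\right) 41 - 97\right) = 7 \left(\left(2 + 10\right) 41 - 97\right) = 7 \left(12 \cdot 41 - 97\right) = 7 \left(492 - 97\right) = 7 \cdot 395 = 2765$)
$\frac{D}{48053} - \frac{15733}{7191} = \frac{2765}{48053} - \frac{15733}{7191} = - \frac{736134734}{345549123}$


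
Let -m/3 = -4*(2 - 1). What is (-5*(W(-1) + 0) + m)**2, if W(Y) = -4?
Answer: 1024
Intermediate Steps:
m = 12 (m = -(-12)*(2 - 1) = -(-12) = -3*(-4) = 12)
(-5*(W(-1) + 0) + m)**2 = (-5*(-4 + 0) + 12)**2 = (-5*(-4) + 12)**2 = (20 + 12)**2 = 32**2 = 1024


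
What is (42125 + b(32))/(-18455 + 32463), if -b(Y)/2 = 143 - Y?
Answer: 41903/14008 ≈ 2.9914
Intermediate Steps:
b(Y) = -286 + 2*Y (b(Y) = -2*(143 - Y) = -286 + 2*Y)
(42125 + b(32))/(-18455 + 32463) = (42125 + (-286 + 2*32))/(-18455 + 32463) = (42125 + (-286 + 64))/14008 = (42125 - 222)*(1/14008) = 41903*(1/14008) = 41903/14008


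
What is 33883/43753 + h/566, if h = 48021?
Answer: 2120240591/24764198 ≈ 85.617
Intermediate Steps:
33883/43753 + h/566 = 33883/43753 + 48021/566 = 2120240591/24764198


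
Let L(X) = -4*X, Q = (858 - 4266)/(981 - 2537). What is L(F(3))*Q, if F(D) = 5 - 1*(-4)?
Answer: -30672/389 ≈ -78.848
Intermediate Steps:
F(D) = 9 (F(D) = 5 + 4 = 9)
Q = 852/389 (Q = -3408/(-1556) = -3408*(-1/1556) = 852/389 ≈ 2.1902)
L(F(3))*Q = -4*9*(852/389) = -36*852/389 = -30672/389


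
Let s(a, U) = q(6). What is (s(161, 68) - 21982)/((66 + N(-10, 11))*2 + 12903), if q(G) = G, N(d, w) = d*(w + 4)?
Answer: -21976/12735 ≈ -1.7256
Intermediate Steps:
N(d, w) = d*(4 + w)
s(a, U) = 6
(s(161, 68) - 21982)/((66 + N(-10, 11))*2 + 12903) = (6 - 21982)/((66 - 10*(4 + 11))*2 + 12903) = -21976/((66 - 10*15)*2 + 12903) = -21976/((66 - 150)*2 + 12903) = -21976/(-84*2 + 12903) = -21976/(-168 + 12903) = -21976/12735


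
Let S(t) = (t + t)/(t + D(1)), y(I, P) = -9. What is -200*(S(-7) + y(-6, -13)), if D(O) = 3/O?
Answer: 1100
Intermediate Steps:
S(t) = 2*t/(3 + t) (S(t) = (t + t)/(t + 3/1) = (2*t)/(t + 3*1) = (2*t)/(t + 3) = (2*t)/(3 + t) = 2*t/(3 + t))
-200*(S(-7) + y(-6, -13)) = -200*(2*(-7)/(3 - 7) - 9) = -200*(2*(-7)/(-4) - 9) = -200*(2*(-7)*(-1/4) - 9) = -200*(7/2 - 9) = -200*(-11/2) = 1100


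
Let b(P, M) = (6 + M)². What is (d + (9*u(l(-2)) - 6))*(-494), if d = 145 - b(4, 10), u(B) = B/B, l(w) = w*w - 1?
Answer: 53352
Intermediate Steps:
l(w) = -1 + w² (l(w) = w² - 1 = -1 + w²)
u(B) = 1
d = -111 (d = 145 - (6 + 10)² = 145 - 1*16² = 145 - 1*256 = 145 - 256 = -111)
(d + (9*u(l(-2)) - 6))*(-494) = (-111 + (9*1 - 6))*(-494) = (-111 + (9 - 6))*(-494) = (-111 + 3)*(-494) = -108*(-494) = 53352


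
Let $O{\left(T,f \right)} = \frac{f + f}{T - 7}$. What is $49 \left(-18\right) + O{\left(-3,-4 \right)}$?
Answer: $- \frac{4406}{5} \approx -881.2$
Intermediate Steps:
$O{\left(T,f \right)} = \frac{2 f}{-7 + T}$
$49 \left(-18\right) + O{\left(-3,-4 \right)} = 49 \left(-18\right) + 2 \left(-4\right) \frac{1}{-7 - 3} = -882 + 2 \left(-4\right) \frac{1}{-10} = -882 + 2 \left(-4\right) \left(- \frac{1}{10}\right) = -882 + \frac{4}{5} = - \frac{4406}{5}$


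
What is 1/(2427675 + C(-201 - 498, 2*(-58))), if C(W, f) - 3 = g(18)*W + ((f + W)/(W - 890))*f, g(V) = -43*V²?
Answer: 1589/19331911454 ≈ 8.2196e-8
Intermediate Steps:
C(W, f) = 3 - 13932*W + f*(W + f)/(-890 + W) (C(W, f) = 3 + ((-43*18²)*W + ((f + W)/(W - 890))*f) = 3 + ((-43*324)*W + ((W + f)/(-890 + W))*f) = 3 + (-13932*W + ((W + f)/(-890 + W))*f) = 3 + (-13932*W + f*(W + f)/(-890 + W)) = 3 - 13932*W + f*(W + f)/(-890 + W))
1/(2427675 + C(-201 - 498, 2*(-58))) = 1/(2427675 + (-2670 + (2*(-58))² - 13932*(-201 - 498)² + 12399483*(-201 - 498) + (-201 - 498)*(2*(-58)))/(-890 + (-201 - 498))) = 1/(2427675 + (-2670 + (-116)² - 13932*(-699)² + 12399483*(-699) - 699*(-116))/(-890 - 699)) = 1/(2427675 + (-2670 + 13456 - 13932*488601 - 8667238617 + 81084)/(-1589)) = 1/(2427675 - (-2670 + 13456 - 6807189132 - 8667238617 + 81084)/1589) = 1/(2427675 - 1/1589*(-15474335879)) = 1/(2427675 + 15474335879/1589) = 1/(19331911454/1589) = 1589/19331911454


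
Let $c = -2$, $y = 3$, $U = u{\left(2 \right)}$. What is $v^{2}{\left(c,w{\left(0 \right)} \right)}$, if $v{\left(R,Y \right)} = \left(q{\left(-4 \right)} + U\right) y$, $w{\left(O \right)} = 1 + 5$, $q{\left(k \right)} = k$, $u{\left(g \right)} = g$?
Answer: $36$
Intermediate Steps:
$U = 2$
$w{\left(O \right)} = 6$
$v{\left(R,Y \right)} = -6$ ($v{\left(R,Y \right)} = \left(-4 + 2\right) 3 = \left(-2\right) 3 = -6$)
$v^{2}{\left(c,w{\left(0 \right)} \right)} = \left(-6\right)^{2} = 36$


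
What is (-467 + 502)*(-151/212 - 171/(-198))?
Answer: 12355/2332 ≈ 5.2980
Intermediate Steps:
(-467 + 502)*(-151/212 - 171/(-198)) = 35*(-151*1/212 - 171*(-1/198)) = 35*(-151/212 + 19/22) = 35*(353/2332) = 12355/2332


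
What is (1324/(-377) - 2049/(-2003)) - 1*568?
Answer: -430793907/755131 ≈ -570.49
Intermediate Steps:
(1324/(-377) - 2049/(-2003)) - 1*568 = (1324*(-1/377) - 2049*(-1/2003)) - 568 = (-1324/377 + 2049/2003) - 568 = -1879499/755131 - 568 = -430793907/755131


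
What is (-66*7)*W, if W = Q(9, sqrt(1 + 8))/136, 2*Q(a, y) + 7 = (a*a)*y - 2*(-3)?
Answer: -27951/68 ≈ -411.04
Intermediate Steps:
Q(a, y) = -1/2 + y*a**2/2 (Q(a, y) = -7/2 + ((a*a)*y - 2*(-3))/2 = -7/2 + (a**2*y + 6)/2 = -7/2 + (y*a**2 + 6)/2 = -7/2 + (6 + y*a**2)/2 = -7/2 + (3 + y*a**2/2) = -1/2 + y*a**2/2)
W = 121/136 (W = (-1/2 + (1/2)*sqrt(1 + 8)*9**2)/136 = (-1/2 + (1/2)*sqrt(9)*81)*(1/136) = (-1/2 + (1/2)*3*81)*(1/136) = (-1/2 + 243/2)*(1/136) = 121*(1/136) = 121/136 ≈ 0.88971)
(-66*7)*W = -66*7*(121/136) = -462*121/136 = -27951/68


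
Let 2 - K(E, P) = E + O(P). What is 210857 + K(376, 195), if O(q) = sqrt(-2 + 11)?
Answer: 210480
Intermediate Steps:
O(q) = 3 (O(q) = sqrt(9) = 3)
K(E, P) = -1 - E (K(E, P) = 2 - (E + 3) = 2 - (3 + E) = 2 + (-3 - E) = -1 - E)
210857 + K(376, 195) = 210857 + (-1 - 1*376) = 210857 + (-1 - 376) = 210857 - 377 = 210480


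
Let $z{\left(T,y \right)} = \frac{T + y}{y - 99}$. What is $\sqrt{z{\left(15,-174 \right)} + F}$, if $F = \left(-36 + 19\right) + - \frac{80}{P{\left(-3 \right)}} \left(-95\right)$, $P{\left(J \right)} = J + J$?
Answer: $\frac{i \sqrt{95626986}}{273} \approx 35.82 i$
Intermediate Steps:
$P{\left(J \right)} = 2 J$
$F = - \frac{3851}{3}$ ($F = \left(-36 + 19\right) + - \frac{80}{2 \left(-3\right)} \left(-95\right) = -17 + - \frac{80}{-6} \left(-95\right) = -17 + \left(-80\right) \left(- \frac{1}{6}\right) \left(-95\right) = -17 + \frac{40}{3} \left(-95\right) = -17 - \frac{3800}{3} = - \frac{3851}{3} \approx -1283.7$)
$z{\left(T,y \right)} = \frac{T + y}{-99 + y}$
$\sqrt{z{\left(15,-174 \right)} + F} = \sqrt{\frac{15 - 174}{-99 - 174} - \frac{3851}{3}} = \sqrt{\frac{1}{-273} \left(-159\right) - \frac{3851}{3}} = \sqrt{\left(- \frac{1}{273}\right) \left(-159\right) - \frac{3851}{3}} = \sqrt{\frac{53}{91} - \frac{3851}{3}} = \sqrt{- \frac{350282}{273}} = \frac{i \sqrt{95626986}}{273}$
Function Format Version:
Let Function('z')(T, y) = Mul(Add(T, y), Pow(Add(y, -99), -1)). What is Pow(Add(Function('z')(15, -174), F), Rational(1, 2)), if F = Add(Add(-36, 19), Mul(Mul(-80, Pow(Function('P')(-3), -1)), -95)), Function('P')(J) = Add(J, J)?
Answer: Mul(Rational(1, 273), I, Pow(95626986, Rational(1, 2))) ≈ Mul(35.820, I)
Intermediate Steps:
Function('P')(J) = Mul(2, J)
F = Rational(-3851, 3) (F = Add(Add(-36, 19), Mul(Mul(-80, Pow(Mul(2, -3), -1)), -95)) = Add(-17, Mul(Mul(-80, Pow(-6, -1)), -95)) = Add(-17, Mul(Mul(-80, Rational(-1, 6)), -95)) = Add(-17, Mul(Rational(40, 3), -95)) = Add(-17, Rational(-3800, 3)) = Rational(-3851, 3) ≈ -1283.7)
Function('z')(T, y) = Mul(Pow(Add(-99, y), -1), Add(T, y)) (Function('z')(T, y) = Mul(Add(T, y), Pow(Add(-99, y), -1)) = Mul(Pow(Add(-99, y), -1), Add(T, y)))
Pow(Add(Function('z')(15, -174), F), Rational(1, 2)) = Pow(Add(Mul(Pow(Add(-99, -174), -1), Add(15, -174)), Rational(-3851, 3)), Rational(1, 2)) = Pow(Add(Mul(Pow(-273, -1), -159), Rational(-3851, 3)), Rational(1, 2)) = Pow(Add(Mul(Rational(-1, 273), -159), Rational(-3851, 3)), Rational(1, 2)) = Pow(Add(Rational(53, 91), Rational(-3851, 3)), Rational(1, 2)) = Pow(Rational(-350282, 273), Rational(1, 2)) = Mul(Rational(1, 273), I, Pow(95626986, Rational(1, 2)))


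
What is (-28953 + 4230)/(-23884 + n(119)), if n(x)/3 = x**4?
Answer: -24723/601577879 ≈ -4.1097e-5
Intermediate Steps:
n(x) = 3*x**4
(-28953 + 4230)/(-23884 + n(119)) = (-28953 + 4230)/(-23884 + 3*119**4) = -24723/(-23884 + 3*200533921) = -24723/(-23884 + 601601763) = -24723/601577879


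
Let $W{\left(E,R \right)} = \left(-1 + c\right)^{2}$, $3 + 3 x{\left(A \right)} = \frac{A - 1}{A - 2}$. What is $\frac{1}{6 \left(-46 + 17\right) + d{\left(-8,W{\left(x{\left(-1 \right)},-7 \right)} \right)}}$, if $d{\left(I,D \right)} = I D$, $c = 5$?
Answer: $- \frac{1}{302} \approx -0.0033113$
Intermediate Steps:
$x{\left(A \right)} = -1 + \frac{-1 + A}{3 \left(-2 + A\right)}$ ($x{\left(A \right)} = -1 + \frac{\left(A - 1\right) \frac{1}{A - 2}}{3} = -1 + \frac{\left(-1 + A\right) \frac{1}{-2 + A}}{3} = -1 + \frac{\frac{1}{-2 + A} \left(-1 + A\right)}{3} = -1 + \frac{-1 + A}{3 \left(-2 + A\right)}$)
$W{\left(E,R \right)} = 16$ ($W{\left(E,R \right)} = \left(-1 + 5\right)^{2} = 4^{2} = 16$)
$d{\left(I,D \right)} = D I$
$\frac{1}{6 \left(-46 + 17\right) + d{\left(-8,W{\left(x{\left(-1 \right)},-7 \right)} \right)}} = \frac{1}{6 \left(-46 + 17\right) + 16 \left(-8\right)} = \frac{1}{6 \left(-29\right) - 128} = \frac{1}{-174 - 128} = \frac{1}{-302} = - \frac{1}{302}$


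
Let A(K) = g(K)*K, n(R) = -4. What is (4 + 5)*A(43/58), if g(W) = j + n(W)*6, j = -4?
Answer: -5418/29 ≈ -186.83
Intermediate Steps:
g(W) = -28 (g(W) = -4 - 4*6 = -4 - 24 = -28)
A(K) = -28*K
(4 + 5)*A(43/58) = (4 + 5)*(-1204/58) = 9*(-1204/58) = 9*(-28*43/58) = 9*(-602/29) = -5418/29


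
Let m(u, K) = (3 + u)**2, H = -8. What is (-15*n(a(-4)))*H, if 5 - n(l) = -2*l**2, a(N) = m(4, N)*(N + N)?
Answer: 36879960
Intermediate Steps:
a(N) = 98*N (a(N) = (3 + 4)**2*(N + N) = 7**2*(2*N) = 49*(2*N) = 98*N)
n(l) = 5 + 2*l**2 (n(l) = 5 - (-2)*l**2 = 5 + 2*l**2)
(-15*n(a(-4)))*H = -15*(5 + 2*(98*(-4))**2)*(-8) = -15*(5 + 2*(-392)**2)*(-8) = -15*(5 + 2*153664)*(-8) = -15*(5 + 307328)*(-8) = -15*307333*(-8) = -4609995*(-8) = 36879960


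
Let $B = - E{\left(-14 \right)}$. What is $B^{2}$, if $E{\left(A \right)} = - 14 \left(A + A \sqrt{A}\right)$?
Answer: $-499408 + 76832 i \sqrt{14} \approx -4.9941 \cdot 10^{5} + 2.8748 \cdot 10^{5} i$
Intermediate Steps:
$E{\left(A \right)} = - 14 A - 14 A^{\frac{3}{2}}$ ($E{\left(A \right)} = - 14 \left(A + A^{\frac{3}{2}}\right) = - 14 A - 14 A^{\frac{3}{2}}$)
$B = -196 - 196 i \sqrt{14}$ ($B = - (\left(-14\right) \left(-14\right) - 14 \left(-14\right)^{\frac{3}{2}}) = - (196 - 14 \left(- 14 i \sqrt{14}\right)) = - (196 + 196 i \sqrt{14}) = -196 - 196 i \sqrt{14} \approx -196.0 - 733.37 i$)
$B^{2} = \left(-196 - 196 i \sqrt{14}\right)^{2}$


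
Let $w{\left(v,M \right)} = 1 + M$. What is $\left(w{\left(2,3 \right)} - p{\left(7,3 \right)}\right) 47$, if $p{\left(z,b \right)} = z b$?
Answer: $-799$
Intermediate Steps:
$p{\left(z,b \right)} = b z$
$\left(w{\left(2,3 \right)} - p{\left(7,3 \right)}\right) 47 = \left(\left(1 + 3\right) - 3 \cdot 7\right) 47 = \left(4 - 21\right) 47 = \left(-17\right) 47 = -799$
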